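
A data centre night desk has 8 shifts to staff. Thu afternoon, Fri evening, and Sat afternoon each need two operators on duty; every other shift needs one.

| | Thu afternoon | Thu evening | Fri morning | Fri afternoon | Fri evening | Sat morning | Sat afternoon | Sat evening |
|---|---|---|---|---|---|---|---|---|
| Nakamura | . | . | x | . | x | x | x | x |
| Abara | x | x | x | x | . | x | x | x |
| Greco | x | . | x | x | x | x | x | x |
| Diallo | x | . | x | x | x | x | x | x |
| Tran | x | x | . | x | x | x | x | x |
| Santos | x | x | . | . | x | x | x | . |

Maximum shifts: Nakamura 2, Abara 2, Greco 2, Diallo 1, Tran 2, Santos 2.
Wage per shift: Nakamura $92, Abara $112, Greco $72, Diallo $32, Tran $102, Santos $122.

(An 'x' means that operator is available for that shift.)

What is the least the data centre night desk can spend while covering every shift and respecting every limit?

Picking the cheapest available operator for each shift independently would cost $542, but that ignores the shift limits.
An optimal schedule: Thu afternoon→Greco+Diallo, Thu evening→Abara, Fri morning→Nakamura, Fri afternoon→Abara, Fri evening→Tran+Santos, Sat morning→Greco, Sat afternoon→Tran+Santos, Sat evening→Nakamura.
Total: 72 + 32 + 112 + 92 + 112 + 102 + 122 + 72 + 102 + 122 + 92 = $1032.

$1032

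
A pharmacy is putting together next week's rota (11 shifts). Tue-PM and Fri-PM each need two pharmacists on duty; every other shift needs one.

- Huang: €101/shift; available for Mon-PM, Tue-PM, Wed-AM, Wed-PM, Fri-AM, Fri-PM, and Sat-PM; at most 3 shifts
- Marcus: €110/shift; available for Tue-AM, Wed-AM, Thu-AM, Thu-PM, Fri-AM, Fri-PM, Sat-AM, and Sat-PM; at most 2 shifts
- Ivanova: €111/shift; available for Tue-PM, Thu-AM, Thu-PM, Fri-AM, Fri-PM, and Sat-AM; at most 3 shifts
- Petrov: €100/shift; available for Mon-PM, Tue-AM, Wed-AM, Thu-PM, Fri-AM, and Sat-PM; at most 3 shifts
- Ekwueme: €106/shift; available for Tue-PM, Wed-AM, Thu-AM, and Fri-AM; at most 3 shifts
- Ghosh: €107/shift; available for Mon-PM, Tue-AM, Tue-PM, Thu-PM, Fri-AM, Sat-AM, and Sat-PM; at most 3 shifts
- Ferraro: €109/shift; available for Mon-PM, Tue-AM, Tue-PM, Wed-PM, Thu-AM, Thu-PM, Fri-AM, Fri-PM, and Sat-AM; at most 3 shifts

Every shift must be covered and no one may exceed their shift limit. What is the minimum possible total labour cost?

Picking the cheapest available pharmacist for each shift independently would cost €1331, but that ignores the shift limits.
An optimal schedule: Mon-PM→Petrov, Tue-AM→Petrov, Tue-PM→Ekwueme+Ghosh, Wed-AM→Petrov, Wed-PM→Huang, Thu-AM→Ekwueme, Thu-PM→Ghosh, Fri-AM→Ekwueme, Fri-PM→Huang+Ferraro, Sat-AM→Ghosh, Sat-PM→Huang.
Total: 100 + 100 + 106 + 107 + 100 + 101 + 106 + 107 + 106 + 101 + 109 + 107 + 101 = €1351.

€1351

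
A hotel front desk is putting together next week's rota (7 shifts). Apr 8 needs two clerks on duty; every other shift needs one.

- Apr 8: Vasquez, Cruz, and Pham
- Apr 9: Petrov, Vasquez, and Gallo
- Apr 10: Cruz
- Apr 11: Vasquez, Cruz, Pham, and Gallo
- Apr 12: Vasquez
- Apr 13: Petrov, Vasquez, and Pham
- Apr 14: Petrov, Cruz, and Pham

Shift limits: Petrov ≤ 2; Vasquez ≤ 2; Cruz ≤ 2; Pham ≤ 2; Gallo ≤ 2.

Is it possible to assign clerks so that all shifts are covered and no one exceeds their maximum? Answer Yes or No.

Yes

Apr 10 can only be covered by Cruz, so that assignment is forced.
Apr 12 can only be covered by Vasquez, so that assignment is forced.
One valid schedule: Apr 8→Vasquez+Cruz, Apr 9→Petrov, Apr 10→Cruz, Apr 11→Pham, Apr 12→Vasquez, Apr 13→Petrov, Apr 14→Pham.
Loads: Petrov 2/2, Vasquez 2/2, Cruz 2/2, Pham 2/2, Gallo 0/2 — all within limits.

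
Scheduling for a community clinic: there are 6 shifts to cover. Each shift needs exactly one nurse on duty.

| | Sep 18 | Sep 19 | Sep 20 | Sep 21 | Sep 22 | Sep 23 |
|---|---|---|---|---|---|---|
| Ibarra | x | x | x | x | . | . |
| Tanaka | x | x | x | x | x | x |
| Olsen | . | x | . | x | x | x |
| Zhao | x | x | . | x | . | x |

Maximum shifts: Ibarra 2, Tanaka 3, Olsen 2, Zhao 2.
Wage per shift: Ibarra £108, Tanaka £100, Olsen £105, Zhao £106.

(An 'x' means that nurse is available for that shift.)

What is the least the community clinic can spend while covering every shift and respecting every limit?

£616

Picking the cheapest available nurse for each shift independently would cost £600, but that ignores the shift limits.
An optimal schedule: Sep 18→Tanaka, Sep 19→Olsen, Sep 20→Tanaka, Sep 21→Zhao, Sep 22→Tanaka, Sep 23→Olsen.
Total: 100 + 105 + 100 + 106 + 100 + 105 = £616.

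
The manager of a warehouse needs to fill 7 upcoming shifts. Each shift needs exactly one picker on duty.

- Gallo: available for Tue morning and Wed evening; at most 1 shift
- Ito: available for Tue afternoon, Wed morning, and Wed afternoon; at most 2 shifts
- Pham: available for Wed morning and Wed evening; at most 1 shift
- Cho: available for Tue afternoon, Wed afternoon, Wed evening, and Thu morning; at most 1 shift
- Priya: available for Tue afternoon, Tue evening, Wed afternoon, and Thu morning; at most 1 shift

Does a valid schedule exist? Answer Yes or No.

No

Total capacity is 1+2+1+1+1 = 6 but 7 worker-slots are needed — infeasible.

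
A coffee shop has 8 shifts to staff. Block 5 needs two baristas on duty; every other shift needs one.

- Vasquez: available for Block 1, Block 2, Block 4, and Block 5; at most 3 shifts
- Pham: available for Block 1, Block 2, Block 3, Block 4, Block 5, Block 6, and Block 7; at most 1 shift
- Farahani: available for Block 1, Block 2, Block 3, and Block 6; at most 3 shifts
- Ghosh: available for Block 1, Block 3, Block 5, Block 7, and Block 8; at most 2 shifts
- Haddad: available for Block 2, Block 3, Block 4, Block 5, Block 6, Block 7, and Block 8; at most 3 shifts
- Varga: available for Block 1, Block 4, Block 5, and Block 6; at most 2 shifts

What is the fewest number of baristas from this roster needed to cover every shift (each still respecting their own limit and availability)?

9 slots to fill and no one can take more than 3, so at least ⌈9/3⌉ = 3 baristas are needed.
Vasquez, Farahani, and Haddad alone can cover everything: Block 1→Vasquez, Block 2→Farahani, Block 3→Farahani, Block 4→Vasquez, Block 5→Vasquez+Haddad, Block 6→Farahani, Block 7→Haddad, Block 8→Haddad.

3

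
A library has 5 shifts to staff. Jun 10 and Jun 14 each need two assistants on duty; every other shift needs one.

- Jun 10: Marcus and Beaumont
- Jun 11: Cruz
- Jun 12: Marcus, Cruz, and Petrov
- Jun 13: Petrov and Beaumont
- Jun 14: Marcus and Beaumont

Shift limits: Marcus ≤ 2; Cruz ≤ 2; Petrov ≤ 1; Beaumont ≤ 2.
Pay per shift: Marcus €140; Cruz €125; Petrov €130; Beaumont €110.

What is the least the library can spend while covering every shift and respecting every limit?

Jun 10 can only be covered by Marcus and Beaumont, so that assignment is forced.
Jun 11 can only be covered by Cruz, so that assignment is forced.
Jun 14 can only be covered by Marcus and Beaumont, so that assignment is forced.
Picking the cheapest available assistant for each shift independently would cost €860, but that ignores the shift limits.
An optimal schedule: Jun 10→Marcus+Beaumont, Jun 11→Cruz, Jun 12→Cruz, Jun 13→Petrov, Jun 14→Marcus+Beaumont.
Total: 140 + 110 + 125 + 125 + 130 + 140 + 110 = €880.

€880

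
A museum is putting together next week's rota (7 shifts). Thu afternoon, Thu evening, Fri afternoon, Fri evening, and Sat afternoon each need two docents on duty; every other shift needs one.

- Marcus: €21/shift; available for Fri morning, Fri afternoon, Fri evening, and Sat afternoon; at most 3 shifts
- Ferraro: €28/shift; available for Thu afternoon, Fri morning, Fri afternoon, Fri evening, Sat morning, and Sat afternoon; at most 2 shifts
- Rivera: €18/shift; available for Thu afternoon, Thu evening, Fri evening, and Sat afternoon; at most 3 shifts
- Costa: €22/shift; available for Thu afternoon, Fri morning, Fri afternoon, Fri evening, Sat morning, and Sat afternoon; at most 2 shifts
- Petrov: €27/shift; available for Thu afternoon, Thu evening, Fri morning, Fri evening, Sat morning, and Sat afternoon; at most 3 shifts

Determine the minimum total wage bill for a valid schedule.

Thu evening can only be covered by Rivera and Petrov, so that assignment is forced.
Picking the cheapest available docent for each shift independently would cost €249, but that ignores the shift limits.
An optimal schedule: Thu afternoon→Rivera+Petrov, Thu evening→Rivera+Petrov, Fri morning→Marcus, Fri afternoon→Marcus+Costa, Fri evening→Rivera+Marcus, Sat morning→Costa, Sat afternoon→Petrov+Ferraro.
Total: 18 + 27 + 18 + 27 + 21 + 21 + 22 + 18 + 21 + 22 + 27 + 28 = €270.

€270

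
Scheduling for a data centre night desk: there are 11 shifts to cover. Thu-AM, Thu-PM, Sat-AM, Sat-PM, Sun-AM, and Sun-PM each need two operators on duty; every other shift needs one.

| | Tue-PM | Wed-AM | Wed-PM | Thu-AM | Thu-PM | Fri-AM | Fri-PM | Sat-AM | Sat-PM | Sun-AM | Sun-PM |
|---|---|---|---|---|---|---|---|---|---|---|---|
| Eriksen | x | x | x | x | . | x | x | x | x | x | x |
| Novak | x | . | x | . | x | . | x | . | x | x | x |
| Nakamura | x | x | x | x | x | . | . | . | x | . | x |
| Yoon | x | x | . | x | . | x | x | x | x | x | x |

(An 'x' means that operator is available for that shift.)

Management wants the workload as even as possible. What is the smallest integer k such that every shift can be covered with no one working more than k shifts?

5

With 4 operators and 17 worker-slots to fill, someone must work at least ⌈17/4⌉ = 5 shifts, so k ≥ 5.
k = 5 works: Tue-PM→Novak, Wed-AM→Eriksen, Wed-PM→Eriksen, Thu-AM→Eriksen+Nakamura, Thu-PM→Novak+Nakamura, Fri-AM→Eriksen, Fri-PM→Novak, Sat-AM→Eriksen+Yoon, Sat-PM→Novak+Nakamura, Sun-AM→Novak+Yoon, Sun-PM→Nakamura+Yoon.
Loads: Eriksen 5, Novak 5, Nakamura 4, Yoon 3 — all ≤ 5.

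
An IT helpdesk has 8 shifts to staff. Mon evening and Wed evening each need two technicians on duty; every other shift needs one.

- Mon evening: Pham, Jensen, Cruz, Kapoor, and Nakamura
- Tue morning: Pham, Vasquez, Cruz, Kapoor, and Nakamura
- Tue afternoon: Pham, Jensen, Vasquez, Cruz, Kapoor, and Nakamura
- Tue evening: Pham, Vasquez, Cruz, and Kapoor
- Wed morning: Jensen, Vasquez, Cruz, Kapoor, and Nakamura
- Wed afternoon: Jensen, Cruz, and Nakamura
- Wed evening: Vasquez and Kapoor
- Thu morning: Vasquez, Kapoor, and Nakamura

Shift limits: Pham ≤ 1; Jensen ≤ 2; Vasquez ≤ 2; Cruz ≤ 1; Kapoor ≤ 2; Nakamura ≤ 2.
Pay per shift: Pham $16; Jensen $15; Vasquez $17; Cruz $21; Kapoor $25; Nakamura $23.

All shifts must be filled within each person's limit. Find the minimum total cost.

$197

Wed evening can only be covered by Vasquez and Kapoor, so that assignment is forced.
Picking the cheapest available technician for each shift independently would cost $167, but that ignores the shift limits.
An optimal schedule: Mon evening→Kapoor+Nakamura, Tue morning→Cruz, Tue afternoon→Nakamura, Tue evening→Pham, Wed morning→Jensen, Wed afternoon→Jensen, Wed evening→Vasquez+Kapoor, Thu morning→Vasquez.
Total: 25 + 23 + 21 + 23 + 16 + 15 + 15 + 17 + 25 + 17 = $197.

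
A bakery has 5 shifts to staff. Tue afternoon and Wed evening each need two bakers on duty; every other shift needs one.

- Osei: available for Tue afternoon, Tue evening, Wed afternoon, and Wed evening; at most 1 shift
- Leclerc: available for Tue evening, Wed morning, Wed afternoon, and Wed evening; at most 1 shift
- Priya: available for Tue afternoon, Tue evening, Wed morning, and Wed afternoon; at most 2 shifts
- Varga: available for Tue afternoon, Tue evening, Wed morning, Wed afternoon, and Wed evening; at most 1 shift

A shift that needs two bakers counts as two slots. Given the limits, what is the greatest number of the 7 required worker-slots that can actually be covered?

Total capacity across all bakers is 1+1+2+1 = 5, and 7 slots are needed, so at most 5 can be filled.
An assignment achieving 5: Tue afternoon→Osei+Priya, Tue evening→Priya, Wed morning→Leclerc, Wed evening→Varga.
Loads: Osei 1/1, Leclerc 1/1, Priya 2/2, Varga 1/1.

5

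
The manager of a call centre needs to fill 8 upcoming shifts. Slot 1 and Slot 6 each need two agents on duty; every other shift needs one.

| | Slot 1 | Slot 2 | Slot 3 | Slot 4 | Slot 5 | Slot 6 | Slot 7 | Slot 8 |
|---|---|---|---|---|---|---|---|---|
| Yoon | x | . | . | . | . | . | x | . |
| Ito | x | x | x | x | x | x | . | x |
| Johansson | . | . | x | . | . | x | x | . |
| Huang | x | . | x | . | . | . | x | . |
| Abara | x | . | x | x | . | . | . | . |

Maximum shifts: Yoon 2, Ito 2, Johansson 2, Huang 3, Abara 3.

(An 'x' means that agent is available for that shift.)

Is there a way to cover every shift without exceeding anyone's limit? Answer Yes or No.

No

Total capacity is 12 and 10 slots are needed, so capacity alone doesn't rule it out.
Shifts {Slot 2, Slot 5, Slot 6} need 4 worker-slots in total, but the agents available for any of those shifts (Ito and Johansson) can supply at most 3 among them. So no valid schedule exists.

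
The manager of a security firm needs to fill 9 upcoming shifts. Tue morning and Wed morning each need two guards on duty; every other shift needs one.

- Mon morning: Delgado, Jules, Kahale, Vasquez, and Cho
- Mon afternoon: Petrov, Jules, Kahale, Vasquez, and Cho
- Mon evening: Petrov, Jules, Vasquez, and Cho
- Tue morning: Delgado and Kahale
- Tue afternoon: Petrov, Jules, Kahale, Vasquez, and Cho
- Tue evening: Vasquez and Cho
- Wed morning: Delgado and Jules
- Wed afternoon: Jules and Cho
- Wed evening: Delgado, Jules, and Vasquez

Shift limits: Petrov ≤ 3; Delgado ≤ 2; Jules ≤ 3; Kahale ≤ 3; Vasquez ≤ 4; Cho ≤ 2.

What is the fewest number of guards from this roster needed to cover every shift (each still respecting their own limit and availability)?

4

11 slots to fill and no one can take more than 4, so at least ⌈11/4⌉ = 3 guards are needed.
Any 3 guards together have capacity at most 4+3+3 = 10 < 11 slots, so 3 can never suffice.
Delgado, Jules, Kahale, and Vasquez alone can cover everything: Mon morning→Vasquez, Mon afternoon→Kahale, Mon evening→Jules, Tue morning→Delgado+Kahale, Tue afternoon→Kahale, Tue evening→Vasquez, Wed morning→Delgado+Jules, Wed afternoon→Jules, Wed evening→Vasquez.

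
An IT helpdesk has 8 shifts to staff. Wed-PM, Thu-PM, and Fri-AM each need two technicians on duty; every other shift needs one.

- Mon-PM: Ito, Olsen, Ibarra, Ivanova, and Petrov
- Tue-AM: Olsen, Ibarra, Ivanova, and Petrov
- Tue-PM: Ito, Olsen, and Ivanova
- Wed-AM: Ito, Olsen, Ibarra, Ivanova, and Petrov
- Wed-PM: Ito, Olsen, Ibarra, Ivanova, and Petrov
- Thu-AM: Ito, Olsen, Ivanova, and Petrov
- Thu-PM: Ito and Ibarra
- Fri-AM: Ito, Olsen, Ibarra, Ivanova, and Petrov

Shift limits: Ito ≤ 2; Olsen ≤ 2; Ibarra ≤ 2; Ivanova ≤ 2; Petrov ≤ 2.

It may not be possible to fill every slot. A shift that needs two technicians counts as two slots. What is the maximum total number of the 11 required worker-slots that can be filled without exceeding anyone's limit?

10

Total capacity across all technicians is 2+2+2+2+2 = 10, and 11 slots are needed, so at most 10 can be filled.
An assignment achieving 10: Mon-PM→Ibarra, Tue-AM→Olsen, Tue-PM→Ito, Wed-AM→Ivanova, Wed-PM→Ivanova+Petrov, Thu-AM→Olsen, Thu-PM→Ito+Ibarra, Fri-AM→Petrov.
Loads: Ito 2/2, Olsen 2/2, Ibarra 2/2, Ivanova 2/2, Petrov 2/2.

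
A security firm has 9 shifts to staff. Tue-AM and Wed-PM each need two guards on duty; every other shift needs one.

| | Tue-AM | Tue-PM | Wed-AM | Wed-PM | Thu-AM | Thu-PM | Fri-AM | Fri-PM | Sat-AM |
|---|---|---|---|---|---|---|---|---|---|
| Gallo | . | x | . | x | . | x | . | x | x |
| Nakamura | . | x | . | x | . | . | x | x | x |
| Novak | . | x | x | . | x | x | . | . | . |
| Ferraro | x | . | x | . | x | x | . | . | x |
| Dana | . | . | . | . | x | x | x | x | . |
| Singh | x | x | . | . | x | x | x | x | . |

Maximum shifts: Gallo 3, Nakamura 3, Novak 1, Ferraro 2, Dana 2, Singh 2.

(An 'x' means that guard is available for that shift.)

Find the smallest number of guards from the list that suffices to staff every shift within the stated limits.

11 slots to fill and no one can take more than 3, so at least ⌈11/3⌉ = 4 guards are needed.
Any 4 guards together have capacity at most 3+3+2+2 = 10 < 11 slots, so 4 can never suffice.
Gallo, Nakamura, Novak, Ferraro, and Singh alone can cover everything: Tue-AM→Ferraro+Singh, Tue-PM→Nakamura, Wed-AM→Novak, Wed-PM→Gallo+Nakamura, Thu-AM→Ferraro, Thu-PM→Singh, Fri-AM→Nakamura, Fri-PM→Gallo, Sat-AM→Gallo.

5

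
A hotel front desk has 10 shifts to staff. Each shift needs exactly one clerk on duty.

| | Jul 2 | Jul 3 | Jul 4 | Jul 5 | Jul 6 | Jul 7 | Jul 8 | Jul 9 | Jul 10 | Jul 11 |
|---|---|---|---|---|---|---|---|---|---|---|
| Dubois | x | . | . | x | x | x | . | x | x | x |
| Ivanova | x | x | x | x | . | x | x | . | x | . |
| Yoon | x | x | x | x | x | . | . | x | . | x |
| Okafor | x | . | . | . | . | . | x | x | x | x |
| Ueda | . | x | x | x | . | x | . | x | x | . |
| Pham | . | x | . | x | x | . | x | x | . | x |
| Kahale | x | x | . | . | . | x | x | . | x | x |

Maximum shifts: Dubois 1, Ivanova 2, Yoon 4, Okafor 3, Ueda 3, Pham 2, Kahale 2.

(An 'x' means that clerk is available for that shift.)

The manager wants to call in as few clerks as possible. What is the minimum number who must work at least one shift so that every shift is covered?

10 slots to fill and no one can take more than 4, so at least ⌈10/4⌉ = 3 clerks are needed.
Yoon, Okafor, and Ueda alone can cover everything: Jul 2→Yoon, Jul 3→Yoon, Jul 4→Yoon, Jul 5→Ueda, Jul 6→Yoon, Jul 7→Ueda, Jul 8→Okafor, Jul 9→Ueda, Jul 10→Okafor, Jul 11→Okafor.

3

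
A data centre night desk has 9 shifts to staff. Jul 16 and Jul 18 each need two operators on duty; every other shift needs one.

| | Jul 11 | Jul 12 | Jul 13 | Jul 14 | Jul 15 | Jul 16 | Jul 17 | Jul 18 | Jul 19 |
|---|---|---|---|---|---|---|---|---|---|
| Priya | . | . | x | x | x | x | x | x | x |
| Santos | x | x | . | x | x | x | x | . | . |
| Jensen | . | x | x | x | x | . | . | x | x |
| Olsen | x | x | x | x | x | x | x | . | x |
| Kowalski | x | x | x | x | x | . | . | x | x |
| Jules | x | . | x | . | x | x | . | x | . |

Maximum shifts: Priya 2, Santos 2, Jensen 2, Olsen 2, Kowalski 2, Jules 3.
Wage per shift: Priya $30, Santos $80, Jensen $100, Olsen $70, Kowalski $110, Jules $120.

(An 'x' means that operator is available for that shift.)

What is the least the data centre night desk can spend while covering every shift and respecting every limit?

Picking the cheapest available operator for each shift independently would cost $520, but that ignores the shift limits.
An optimal schedule: Jul 11→Olsen, Jul 12→Olsen, Jul 13→Jensen, Jul 14→Santos, Jul 15→Kowalski, Jul 16→Santos+Jules, Jul 17→Priya, Jul 18→Jensen+Kowalski, Jul 19→Priya.
Total: 70 + 70 + 100 + 80 + 110 + 80 + 120 + 30 + 100 + 110 + 30 = $900.

$900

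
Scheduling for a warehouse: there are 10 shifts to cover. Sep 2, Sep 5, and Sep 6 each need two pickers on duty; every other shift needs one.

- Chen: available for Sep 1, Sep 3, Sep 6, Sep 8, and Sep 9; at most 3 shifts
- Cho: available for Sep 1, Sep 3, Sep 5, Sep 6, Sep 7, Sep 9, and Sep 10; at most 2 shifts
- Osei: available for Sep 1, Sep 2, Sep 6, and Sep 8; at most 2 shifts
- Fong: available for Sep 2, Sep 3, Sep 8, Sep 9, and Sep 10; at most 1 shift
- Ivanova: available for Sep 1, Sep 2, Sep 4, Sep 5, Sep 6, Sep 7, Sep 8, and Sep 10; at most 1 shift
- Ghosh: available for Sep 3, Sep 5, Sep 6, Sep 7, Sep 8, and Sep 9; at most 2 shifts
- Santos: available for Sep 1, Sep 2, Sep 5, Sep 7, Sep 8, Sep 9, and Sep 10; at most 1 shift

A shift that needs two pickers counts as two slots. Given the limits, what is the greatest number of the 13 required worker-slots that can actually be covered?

Total capacity across all pickers is 3+2+2+1+1+2+1 = 12, and 13 slots are needed, so at most 12 can be filled.
An assignment achieving 12: Sep 1→Chen, Sep 2→Osei+Fong, Sep 3→Chen, Sep 4→Ivanova, Sep 5→Cho+Ghosh, Sep 6→Chen+Osei, Sep 7→Cho, Sep 9→Ghosh, Sep 10→Santos.
Loads: Chen 3/3, Cho 2/2, Osei 2/2, Fong 1/1, Ivanova 1/1, Ghosh 2/2, Santos 1/1.

12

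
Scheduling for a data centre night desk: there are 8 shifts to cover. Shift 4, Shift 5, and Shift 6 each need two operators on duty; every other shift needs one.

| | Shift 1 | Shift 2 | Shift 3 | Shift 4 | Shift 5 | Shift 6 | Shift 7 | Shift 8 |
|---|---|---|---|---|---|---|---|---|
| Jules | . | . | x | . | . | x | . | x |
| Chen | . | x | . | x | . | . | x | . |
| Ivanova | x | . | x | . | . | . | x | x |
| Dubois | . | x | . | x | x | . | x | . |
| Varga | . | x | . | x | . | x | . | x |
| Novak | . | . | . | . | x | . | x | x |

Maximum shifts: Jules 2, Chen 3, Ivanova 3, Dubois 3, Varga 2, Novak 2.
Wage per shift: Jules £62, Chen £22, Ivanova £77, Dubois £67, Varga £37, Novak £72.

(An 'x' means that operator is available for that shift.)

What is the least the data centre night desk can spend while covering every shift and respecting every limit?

Shift 1 can only be covered by Ivanova, so that assignment is forced.
Shift 5 can only be covered by Dubois and Novak, so that assignment is forced.
Shift 6 can only be covered by Jules and Varga, so that assignment is forced.
Picking the cheapest available operator for each shift independently would cost £517, but that ignores the shift limits.
An optimal schedule: Shift 1→Ivanova, Shift 2→Chen, Shift 3→Jules, Shift 4→Chen+Dubois, Shift 5→Dubois+Novak, Shift 6→Varga+Jules, Shift 7→Chen, Shift 8→Varga.
Total: 77 + 22 + 62 + 22 + 67 + 67 + 72 + 37 + 62 + 22 + 37 = £547.

£547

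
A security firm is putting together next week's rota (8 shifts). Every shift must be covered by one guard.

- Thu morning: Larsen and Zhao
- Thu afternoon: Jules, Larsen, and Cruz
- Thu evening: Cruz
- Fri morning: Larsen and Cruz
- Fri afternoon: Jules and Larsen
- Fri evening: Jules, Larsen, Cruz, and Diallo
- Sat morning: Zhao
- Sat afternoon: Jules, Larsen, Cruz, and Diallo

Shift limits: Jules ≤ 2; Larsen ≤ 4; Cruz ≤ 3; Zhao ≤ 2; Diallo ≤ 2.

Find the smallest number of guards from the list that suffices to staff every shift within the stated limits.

8 slots to fill and no one can take more than 4, so at least ⌈8/4⌉ = 2 guards are needed.
Any 2 guards together have capacity at most 4+3 = 7 < 8 slots, so 2 can never suffice.
Larsen, Cruz, and Zhao alone can cover everything: Thu morning→Larsen, Thu afternoon→Larsen, Thu evening→Cruz, Fri morning→Larsen, Fri afternoon→Larsen, Fri evening→Cruz, Sat morning→Zhao, Sat afternoon→Cruz.

3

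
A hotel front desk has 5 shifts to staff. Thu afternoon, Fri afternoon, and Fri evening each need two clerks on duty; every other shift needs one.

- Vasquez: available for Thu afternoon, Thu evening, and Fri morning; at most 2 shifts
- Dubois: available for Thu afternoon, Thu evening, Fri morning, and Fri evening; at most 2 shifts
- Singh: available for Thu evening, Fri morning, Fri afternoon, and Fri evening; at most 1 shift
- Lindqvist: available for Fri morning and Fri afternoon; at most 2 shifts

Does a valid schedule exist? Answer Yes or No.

Shifts {Fri afternoon, Fri evening} need 4 worker-slots in total, but the clerks available for any of those shifts (Dubois, Singh, and Lindqvist) can supply at most 3 among them. So no valid schedule exists.

No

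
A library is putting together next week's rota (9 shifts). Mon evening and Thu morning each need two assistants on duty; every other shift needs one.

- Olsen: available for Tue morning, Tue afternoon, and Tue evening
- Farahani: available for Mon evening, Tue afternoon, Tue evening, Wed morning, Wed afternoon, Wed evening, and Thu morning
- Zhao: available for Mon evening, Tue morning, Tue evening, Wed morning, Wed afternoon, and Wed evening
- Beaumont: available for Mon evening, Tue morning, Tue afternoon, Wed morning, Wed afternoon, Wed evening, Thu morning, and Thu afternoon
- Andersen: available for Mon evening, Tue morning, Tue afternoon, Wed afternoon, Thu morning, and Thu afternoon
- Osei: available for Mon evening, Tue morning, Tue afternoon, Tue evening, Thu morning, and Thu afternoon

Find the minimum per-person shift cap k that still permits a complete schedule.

2

With 6 assistants and 11 worker-slots to fill, someone must work at least ⌈11/6⌉ = 2 shifts, so k ≥ 2.
k = 2 works: Mon evening→Zhao+Andersen, Tue morning→Olsen, Tue afternoon→Beaumont, Tue evening→Olsen, Wed morning→Farahani, Wed afternoon→Zhao, Wed evening→Farahani, Thu morning→Andersen+Osei, Thu afternoon→Beaumont.
Loads: Olsen 2, Farahani 2, Zhao 2, Beaumont 2, Andersen 2, Osei 1 — all ≤ 2.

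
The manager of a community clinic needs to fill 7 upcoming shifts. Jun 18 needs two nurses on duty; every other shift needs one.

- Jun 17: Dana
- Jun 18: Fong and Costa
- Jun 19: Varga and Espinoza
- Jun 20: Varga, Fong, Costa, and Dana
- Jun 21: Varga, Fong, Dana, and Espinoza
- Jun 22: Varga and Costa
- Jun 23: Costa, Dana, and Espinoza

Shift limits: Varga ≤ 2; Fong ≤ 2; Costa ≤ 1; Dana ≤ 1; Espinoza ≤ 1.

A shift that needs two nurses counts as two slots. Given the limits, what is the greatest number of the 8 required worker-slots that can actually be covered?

Total capacity across all nurses is 2+2+1+1+1 = 7, and 8 slots are needed, so at most 7 can be filled.
An assignment achieving 7: Jun 17→Dana, Jun 18→Fong+Costa, Jun 19→Varga, Jun 20→Fong, Jun 22→Varga, Jun 23→Espinoza.
Loads: Varga 2/2, Fong 2/2, Costa 1/1, Dana 1/1, Espinoza 1/1.

7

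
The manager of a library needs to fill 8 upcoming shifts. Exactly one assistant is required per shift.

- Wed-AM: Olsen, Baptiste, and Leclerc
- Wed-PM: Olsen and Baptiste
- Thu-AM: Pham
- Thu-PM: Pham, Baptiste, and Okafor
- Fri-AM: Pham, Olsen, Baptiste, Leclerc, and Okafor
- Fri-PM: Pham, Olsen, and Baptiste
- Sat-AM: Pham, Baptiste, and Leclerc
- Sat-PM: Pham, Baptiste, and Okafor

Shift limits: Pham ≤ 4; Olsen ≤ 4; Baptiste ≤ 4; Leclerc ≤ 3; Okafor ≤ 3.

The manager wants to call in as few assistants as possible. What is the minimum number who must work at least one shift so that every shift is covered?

2

8 slots to fill and no one can take more than 4, so at least ⌈8/4⌉ = 2 assistants are needed.
Pham and Olsen alone can cover everything: Wed-AM→Olsen, Wed-PM→Olsen, Thu-AM→Pham, Thu-PM→Pham, Fri-AM→Olsen, Fri-PM→Olsen, Sat-AM→Pham, Sat-PM→Pham.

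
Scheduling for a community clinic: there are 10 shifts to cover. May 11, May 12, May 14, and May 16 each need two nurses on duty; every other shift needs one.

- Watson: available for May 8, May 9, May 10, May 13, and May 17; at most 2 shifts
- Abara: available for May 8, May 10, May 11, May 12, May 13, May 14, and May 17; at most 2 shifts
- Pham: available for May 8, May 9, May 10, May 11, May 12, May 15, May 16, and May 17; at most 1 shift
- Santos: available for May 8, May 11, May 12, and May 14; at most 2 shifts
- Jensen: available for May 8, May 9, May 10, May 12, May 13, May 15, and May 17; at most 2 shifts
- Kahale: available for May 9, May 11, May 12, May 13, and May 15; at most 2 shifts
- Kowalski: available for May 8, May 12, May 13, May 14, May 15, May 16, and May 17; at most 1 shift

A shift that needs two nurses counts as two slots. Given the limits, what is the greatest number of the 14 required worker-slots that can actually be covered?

Total capacity across all nurses is 2+2+1+2+2+2+1 = 12, and 14 slots are needed, so at most 12 can be filled.
An assignment achieving 12: May 9→Watson, May 10→Watson, May 11→Abara+Santos, May 12→Kahale, May 13→Kahale, May 14→Abara+Santos, May 15→Jensen, May 16→Pham+Kowalski, May 17→Jensen.
Loads: Watson 2/2, Abara 2/2, Pham 1/1, Santos 2/2, Jensen 2/2, Kahale 2/2, Kowalski 1/1.

12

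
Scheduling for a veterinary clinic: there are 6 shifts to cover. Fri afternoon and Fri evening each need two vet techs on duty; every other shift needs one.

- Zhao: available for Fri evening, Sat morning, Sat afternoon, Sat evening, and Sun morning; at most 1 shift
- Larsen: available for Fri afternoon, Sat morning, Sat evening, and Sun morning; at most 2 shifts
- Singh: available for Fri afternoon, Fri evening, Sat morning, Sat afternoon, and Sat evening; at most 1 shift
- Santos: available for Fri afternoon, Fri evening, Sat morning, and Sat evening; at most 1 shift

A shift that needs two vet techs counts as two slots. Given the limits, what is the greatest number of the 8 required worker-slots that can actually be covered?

Total capacity across all vet techs is 1+2+1+1 = 5, and 8 slots are needed, so at most 5 can be filled.
An assignment achieving 5: Fri afternoon→Larsen+Singh, Fri evening→Santos, Sat afternoon→Zhao, Sun morning→Larsen.
Loads: Zhao 1/1, Larsen 2/2, Singh 1/1, Santos 1/1.

5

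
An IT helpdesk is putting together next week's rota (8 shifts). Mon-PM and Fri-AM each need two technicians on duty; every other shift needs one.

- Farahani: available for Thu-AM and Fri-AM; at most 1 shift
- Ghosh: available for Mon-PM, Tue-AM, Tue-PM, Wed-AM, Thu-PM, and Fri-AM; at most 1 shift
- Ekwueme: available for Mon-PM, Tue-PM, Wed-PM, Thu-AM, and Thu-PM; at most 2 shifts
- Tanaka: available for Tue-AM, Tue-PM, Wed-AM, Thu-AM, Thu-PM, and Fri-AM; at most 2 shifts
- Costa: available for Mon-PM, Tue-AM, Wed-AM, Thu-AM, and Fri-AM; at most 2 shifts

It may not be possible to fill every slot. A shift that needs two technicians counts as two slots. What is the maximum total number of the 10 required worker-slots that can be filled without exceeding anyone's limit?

8

Total capacity across all technicians is 1+1+2+2+2 = 8, and 10 slots are needed, so at most 8 can be filled.
An assignment achieving 8: Mon-PM→Ghosh+Ekwueme, Tue-AM→Tanaka, Tue-PM→Tanaka, Wed-AM→Costa, Wed-PM→Ekwueme, Thu-AM→Farahani, Fri-AM→Costa.
Loads: Farahani 1/1, Ghosh 1/1, Ekwueme 2/2, Tanaka 2/2, Costa 2/2.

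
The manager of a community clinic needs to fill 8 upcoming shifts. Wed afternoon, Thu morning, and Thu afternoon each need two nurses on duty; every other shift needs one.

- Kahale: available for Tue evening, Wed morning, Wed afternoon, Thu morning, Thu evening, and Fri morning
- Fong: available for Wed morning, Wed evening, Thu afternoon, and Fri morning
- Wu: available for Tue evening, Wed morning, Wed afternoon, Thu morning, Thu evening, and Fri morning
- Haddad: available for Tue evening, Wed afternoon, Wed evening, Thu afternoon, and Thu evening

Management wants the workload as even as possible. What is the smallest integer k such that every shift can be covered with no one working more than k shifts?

With 4 nurses and 11 worker-slots to fill, someone must work at least ⌈11/4⌉ = 3 shifts, so k ≥ 3.
k = 3 works: Tue evening→Kahale, Wed morning→Kahale, Wed afternoon→Wu+Haddad, Wed evening→Fong, Thu morning→Kahale+Wu, Thu afternoon→Fong+Haddad, Thu evening→Wu, Fri morning→Fong.
Loads: Kahale 3, Fong 3, Wu 3, Haddad 2 — all ≤ 3.

3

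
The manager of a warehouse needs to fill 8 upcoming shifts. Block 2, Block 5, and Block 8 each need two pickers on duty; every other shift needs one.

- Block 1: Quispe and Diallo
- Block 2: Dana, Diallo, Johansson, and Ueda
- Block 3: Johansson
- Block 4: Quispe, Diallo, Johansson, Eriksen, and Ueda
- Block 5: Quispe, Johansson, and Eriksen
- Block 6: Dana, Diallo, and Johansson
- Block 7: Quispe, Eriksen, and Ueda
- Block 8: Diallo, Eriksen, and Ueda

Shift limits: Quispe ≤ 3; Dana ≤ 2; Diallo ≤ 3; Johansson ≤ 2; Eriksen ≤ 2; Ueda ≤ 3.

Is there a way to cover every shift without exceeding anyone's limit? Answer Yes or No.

Block 3 can only be covered by Johansson, so that assignment is forced.
One valid schedule: Block 1→Quispe, Block 2→Dana+Diallo, Block 3→Johansson, Block 4→Diallo, Block 5→Quispe+Johansson, Block 6→Dana, Block 7→Quispe, Block 8→Diallo+Eriksen.
Loads: Quispe 3/3, Dana 2/2, Diallo 3/3, Johansson 2/2, Eriksen 1/2, Ueda 0/3 — all within limits.

Yes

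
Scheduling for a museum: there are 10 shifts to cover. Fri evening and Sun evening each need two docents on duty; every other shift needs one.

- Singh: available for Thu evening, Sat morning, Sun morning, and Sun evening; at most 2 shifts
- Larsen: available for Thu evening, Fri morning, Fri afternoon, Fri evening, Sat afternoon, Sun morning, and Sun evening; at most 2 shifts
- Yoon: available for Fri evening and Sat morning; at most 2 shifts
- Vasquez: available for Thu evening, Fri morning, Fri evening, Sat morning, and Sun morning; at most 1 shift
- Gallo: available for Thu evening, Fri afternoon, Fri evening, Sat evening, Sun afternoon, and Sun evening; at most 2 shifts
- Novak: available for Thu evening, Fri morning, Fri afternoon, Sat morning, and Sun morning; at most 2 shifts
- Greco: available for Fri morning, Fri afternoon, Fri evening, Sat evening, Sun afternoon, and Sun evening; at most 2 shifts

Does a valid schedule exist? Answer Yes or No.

Yes

Sat afternoon can only be covered by Larsen, so that assignment is forced.
One valid schedule: Thu evening→Novak, Fri morning→Larsen, Fri afternoon→Novak, Fri evening→Yoon+Greco, Sat morning→Singh, Sat afternoon→Larsen, Sat evening→Gallo, Sun morning→Vasquez, Sun afternoon→Gallo, Sun evening→Singh+Greco.
Loads: Singh 2/2, Larsen 2/2, Yoon 1/2, Vasquez 1/1, Gallo 2/2, Novak 2/2, Greco 2/2 — all within limits.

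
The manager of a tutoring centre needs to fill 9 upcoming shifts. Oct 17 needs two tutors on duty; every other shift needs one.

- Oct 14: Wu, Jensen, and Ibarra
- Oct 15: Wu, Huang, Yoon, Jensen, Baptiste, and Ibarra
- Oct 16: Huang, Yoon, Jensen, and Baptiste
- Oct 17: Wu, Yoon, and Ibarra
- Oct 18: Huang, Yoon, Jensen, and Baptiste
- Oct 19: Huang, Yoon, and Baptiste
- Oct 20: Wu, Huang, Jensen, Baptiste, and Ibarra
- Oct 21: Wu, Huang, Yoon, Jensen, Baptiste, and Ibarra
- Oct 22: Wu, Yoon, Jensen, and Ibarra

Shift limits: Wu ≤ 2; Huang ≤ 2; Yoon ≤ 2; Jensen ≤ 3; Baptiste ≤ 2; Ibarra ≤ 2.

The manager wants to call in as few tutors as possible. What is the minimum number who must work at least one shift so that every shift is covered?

5

10 slots to fill and no one can take more than 3, so at least ⌈10/3⌉ = 4 tutors are needed.
Any 4 tutors together have capacity at most 3+2+2+2 = 9 < 10 slots, so 4 can never suffice.
Wu, Huang, Yoon, Jensen, and Baptiste alone can cover everything: Oct 14→Wu, Oct 15→Jensen, Oct 16→Huang, Oct 17→Wu+Yoon, Oct 18→Jensen, Oct 19→Huang, Oct 20→Jensen, Oct 21→Baptiste, Oct 22→Yoon.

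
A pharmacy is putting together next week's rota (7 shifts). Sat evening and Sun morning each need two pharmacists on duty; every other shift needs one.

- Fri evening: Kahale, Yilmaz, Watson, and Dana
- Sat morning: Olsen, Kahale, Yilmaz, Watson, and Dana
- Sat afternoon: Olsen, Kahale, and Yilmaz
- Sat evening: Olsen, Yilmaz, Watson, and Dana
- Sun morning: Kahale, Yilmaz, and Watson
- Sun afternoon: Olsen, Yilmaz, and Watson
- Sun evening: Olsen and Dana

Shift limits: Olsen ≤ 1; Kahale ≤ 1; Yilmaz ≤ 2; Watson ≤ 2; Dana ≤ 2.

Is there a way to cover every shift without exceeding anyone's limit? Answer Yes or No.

No

Total capacity is 1+1+2+2+2 = 8 but 9 worker-slots are needed — infeasible.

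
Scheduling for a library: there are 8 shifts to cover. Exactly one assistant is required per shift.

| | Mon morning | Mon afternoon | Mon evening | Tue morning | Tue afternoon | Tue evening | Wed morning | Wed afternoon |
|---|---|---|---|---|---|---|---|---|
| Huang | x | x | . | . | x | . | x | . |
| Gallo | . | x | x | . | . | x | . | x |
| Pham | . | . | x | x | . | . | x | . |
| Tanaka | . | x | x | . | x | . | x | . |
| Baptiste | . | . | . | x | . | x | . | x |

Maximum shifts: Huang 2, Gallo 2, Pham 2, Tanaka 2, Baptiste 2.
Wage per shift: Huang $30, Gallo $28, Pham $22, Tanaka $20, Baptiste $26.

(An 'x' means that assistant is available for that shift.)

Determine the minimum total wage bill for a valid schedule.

Mon morning can only be covered by Huang, so that assignment is forced.
Picking the cheapest available assistant for each shift independently would cost $184, but that ignores the shift limits.
An optimal schedule: Mon morning→Huang, Mon afternoon→Tanaka, Mon evening→Gallo, Tue morning→Pham, Tue afternoon→Tanaka, Tue evening→Baptiste, Wed morning→Pham, Wed afternoon→Baptiste.
Total: 30 + 20 + 28 + 22 + 20 + 26 + 22 + 26 = $194.

$194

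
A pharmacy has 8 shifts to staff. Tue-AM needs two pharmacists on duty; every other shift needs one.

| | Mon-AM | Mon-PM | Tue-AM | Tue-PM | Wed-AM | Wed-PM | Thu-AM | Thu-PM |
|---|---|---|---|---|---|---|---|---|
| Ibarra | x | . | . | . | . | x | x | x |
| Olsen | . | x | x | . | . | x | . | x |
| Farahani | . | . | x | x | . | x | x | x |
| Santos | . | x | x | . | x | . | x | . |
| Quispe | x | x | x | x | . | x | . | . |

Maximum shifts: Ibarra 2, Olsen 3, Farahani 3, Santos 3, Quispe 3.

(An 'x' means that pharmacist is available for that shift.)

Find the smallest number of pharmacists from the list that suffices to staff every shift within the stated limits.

9 slots to fill and no one can take more than 3, so at least ⌈9/3⌉ = 3 pharmacists are needed.
Olsen, Santos, and Quispe alone can cover everything: Mon-AM→Quispe, Mon-PM→Olsen, Tue-AM→Santos+Quispe, Tue-PM→Quispe, Wed-AM→Santos, Wed-PM→Olsen, Thu-AM→Santos, Thu-PM→Olsen.

3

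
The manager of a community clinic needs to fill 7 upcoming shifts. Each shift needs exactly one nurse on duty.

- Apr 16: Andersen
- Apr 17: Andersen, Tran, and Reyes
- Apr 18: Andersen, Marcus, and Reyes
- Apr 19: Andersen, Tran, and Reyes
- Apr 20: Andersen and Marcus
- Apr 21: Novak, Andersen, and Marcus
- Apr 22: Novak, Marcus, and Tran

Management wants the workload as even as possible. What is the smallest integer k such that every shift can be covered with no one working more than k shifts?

With 5 nurses and 7 worker-slots to fill, someone must work at least ⌈7/5⌉ = 2 shifts, so k ≥ 2.
k = 2 works: Apr 16→Andersen, Apr 17→Tran, Apr 18→Marcus, Apr 19→Tran, Apr 20→Andersen, Apr 21→Novak, Apr 22→Novak.
Loads: Novak 2, Andersen 2, Marcus 1, Tran 2, Reyes 0 — all ≤ 2.

2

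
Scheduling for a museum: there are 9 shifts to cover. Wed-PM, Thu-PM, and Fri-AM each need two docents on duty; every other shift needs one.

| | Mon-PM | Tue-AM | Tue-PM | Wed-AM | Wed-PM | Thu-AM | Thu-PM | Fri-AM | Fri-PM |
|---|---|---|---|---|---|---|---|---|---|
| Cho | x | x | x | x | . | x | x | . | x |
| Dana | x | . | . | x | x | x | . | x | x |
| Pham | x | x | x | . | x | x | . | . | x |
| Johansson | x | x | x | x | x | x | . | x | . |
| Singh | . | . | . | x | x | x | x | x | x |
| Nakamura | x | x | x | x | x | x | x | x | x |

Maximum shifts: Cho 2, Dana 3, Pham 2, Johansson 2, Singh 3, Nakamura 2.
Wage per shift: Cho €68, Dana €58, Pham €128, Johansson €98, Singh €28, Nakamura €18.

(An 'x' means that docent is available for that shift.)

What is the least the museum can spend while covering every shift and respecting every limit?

€626

Picking the cheapest available docent for each shift independently would cost €246, but that ignores the shift limits.
An optimal schedule: Mon-PM→Dana, Tue-AM→Nakamura, Tue-PM→Cho, Wed-AM→Singh, Wed-PM→Dana+Johansson, Thu-AM→Cho, Thu-PM→Nakamura+Singh, Fri-AM→Dana+Johansson, Fri-PM→Singh.
Total: 58 + 18 + 68 + 28 + 58 + 98 + 68 + 18 + 28 + 58 + 98 + 28 = €626.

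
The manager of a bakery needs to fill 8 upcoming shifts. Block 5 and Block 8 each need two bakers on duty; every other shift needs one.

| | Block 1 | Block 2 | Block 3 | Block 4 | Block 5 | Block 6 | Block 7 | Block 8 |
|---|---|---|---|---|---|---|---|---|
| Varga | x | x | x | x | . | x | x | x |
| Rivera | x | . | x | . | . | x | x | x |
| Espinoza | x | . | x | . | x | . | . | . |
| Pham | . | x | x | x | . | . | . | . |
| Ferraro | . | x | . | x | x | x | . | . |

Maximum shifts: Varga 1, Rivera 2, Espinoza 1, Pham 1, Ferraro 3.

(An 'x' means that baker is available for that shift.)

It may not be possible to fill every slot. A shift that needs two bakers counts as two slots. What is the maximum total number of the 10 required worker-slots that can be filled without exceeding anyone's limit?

8

Total capacity across all bakers is 1+2+1+1+3 = 8, and 10 slots are needed, so at most 8 can be filled.
An assignment achieving 8: Block 1→Rivera, Block 2→Pham, Block 4→Ferraro, Block 5→Espinoza+Ferraro, Block 6→Ferraro, Block 7→Varga, Block 8→Rivera.
Loads: Varga 1/1, Rivera 2/2, Espinoza 1/1, Pham 1/1, Ferraro 3/3.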